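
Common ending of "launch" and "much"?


Word 1: "launch"
Word 2: "much"
Comparing from end:
  Pos -1: 'h' == 'h'
  Pos -2: 'c' == 'c'
  Pos -3: 'n' != 'u' (stop)
LCS = "ch" (length 2)


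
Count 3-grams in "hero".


Word: "hero" (length 4)
Number of 3-grams = length - 3 + 1 = 4 - 3 + 1
= 2


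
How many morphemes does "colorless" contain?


Word: "colorless"
Morphemes: color | -less
Each morpheme carries meaning
= 2 morphemes


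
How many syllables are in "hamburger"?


Word: "hamburger"
Syllable breakdown: ham-bur-ger
Counting: 3 parts
= 3 syllables


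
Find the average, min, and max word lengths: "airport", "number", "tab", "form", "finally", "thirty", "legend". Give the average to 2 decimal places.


Lengths: "airport"=7, "number"=6, "tab"=3, "form"=4, "finally"=7, "thirty"=6, "legend"=6
Sum = 39, Count = 7
Average = 39/7 = 5.57
= avg=5.57, min=3, max=7


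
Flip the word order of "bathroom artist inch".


Original: "bathroom artist inch"
Words (1..n): bathroom | artist | inch
Reversed (n..1): inch | artist | bathroom
Result = "inch artist bathroom"


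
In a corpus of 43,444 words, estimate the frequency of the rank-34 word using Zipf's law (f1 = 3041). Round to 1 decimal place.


Zipf's law: f(r) = f(1) / r
f(1) = 3041
f(34) = 3041 / 34
= 89.4 occurrences


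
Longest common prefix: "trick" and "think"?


Word 1: "trick"
Word 2: "think"
Comparing from start:
  Pos 0: 't' == 't'
  Pos 1: 'r' != 'h' (stop)
LCP = "t" (length 1)


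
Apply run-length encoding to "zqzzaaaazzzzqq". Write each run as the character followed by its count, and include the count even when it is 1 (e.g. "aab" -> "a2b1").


String: "zqzzaaaazzzzqq"
Scanning for consecutive runs:
  'z' x 1
  'q' x 1
  'z' x 2
  'a' x 4
  'z' x 4
  'q' x 2
RLE = "z1q1z2a4z4q2"


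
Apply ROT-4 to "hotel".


Word: "hotel"
Shift: 4
Each letter → (letter + shift) mod 26:
  'h' (7) + 4 = 11 → 'l'
  'o' (14) + 4 = 18 → 's'
  't' (19) + 4 = 23 → 'x'
  'e' (4) + 4 = 8 → 'i'
  'l' (11) + 4 = 15 → 'p'
Result = "lsxip"


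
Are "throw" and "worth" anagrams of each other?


Word 1: "throw" → sorted: hortw
Word 2: "worth" → sorted: hortw
Same letters? hortw == hortw
Anagram = Yes


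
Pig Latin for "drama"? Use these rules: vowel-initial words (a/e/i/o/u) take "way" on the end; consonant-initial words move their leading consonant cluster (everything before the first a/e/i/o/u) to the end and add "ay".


Word: "drama"
Starts with consonant(s) → move to end, add 'ay'
Consonant cluster: "dr"
Pig Latin = "amadray"


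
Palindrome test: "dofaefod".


Word: "dofaefod"
Reversed: "dofeafod"
Forward == Backward? dofaefod != dofeafod
Palindrome = No


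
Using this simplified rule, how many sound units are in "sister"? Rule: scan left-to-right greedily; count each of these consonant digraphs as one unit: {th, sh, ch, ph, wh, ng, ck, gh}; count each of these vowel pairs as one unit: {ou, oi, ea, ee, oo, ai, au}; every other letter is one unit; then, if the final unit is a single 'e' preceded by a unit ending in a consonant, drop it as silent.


Word: "sister" (6 letters)
Left-to-right scan:
  1. 's' (letter)
  2. 'i' (letter)
  3. 's' (letter)
  4. 't' (letter)
  5. 'e' (letter)
  6. 'r' (letter)
Units from scan: 6
Sound units = 6 units


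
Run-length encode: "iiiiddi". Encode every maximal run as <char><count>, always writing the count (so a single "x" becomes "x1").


String: "iiiiddi"
Scanning for consecutive runs:
  'i' x 4
  'd' x 2
  'i' x 1
RLE = "i4d2i1"


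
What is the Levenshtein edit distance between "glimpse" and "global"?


Word 1: "glimpse" (length 7)
Word 2: "global" (length 6)
One optimal edit sequence (insert/delete/substitute each cost 1):
  1. keep 'g'
  2. keep 'l'
  3. delete 'i'  (+1)
  4. substitute 'm' -> 'o'  (+1)
  5. substitute 'p' -> 'b'  (+1)
  6. substitute 's' -> 'a'  (+1)
  7. substitute 'e' -> 'l'  (+1)
Total edit operations: 5
Edit distance = 5


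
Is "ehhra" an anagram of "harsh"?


Word 1: "harsh" → sorted: ahhrs
Word 2: "ehhra" → sorted: aehhr
Same letters? ahhrs != aehhr
Anagram = No


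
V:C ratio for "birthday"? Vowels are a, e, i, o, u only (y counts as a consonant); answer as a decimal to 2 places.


Word: "birthday"
Vowels (a,e,i,o,u): 2
Consonants: 6
Ratio = 2/6
= 0.33


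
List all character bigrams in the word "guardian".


Word: "guardian" (length 8)
Number of bigrams = 8 - 2 + 1 = 7
  Position 0: "gu"
  Position 1: "ua"
  Position 2: "ar"
  Position 3: "rd"
  Position 4: "di"
  Position 5: "ia"
  Position 6: "an"
Bigrams = "gu", "ua", "ar", "rd", "di", "ia", "an"


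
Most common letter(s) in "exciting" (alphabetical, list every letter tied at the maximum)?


Word: "exciting"
Letter counts:
  'c': 1
  'e': 1
  'g': 1
  'i': 2
  'n': 1
  't': 1
  'x': 1
Maximum count = 2
Most frequent = 'i' (2 times each)


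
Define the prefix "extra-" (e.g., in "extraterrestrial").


Prefix: extra-
Example: extraterrestrial (extra- + terrestrial)
Meaning = beyond


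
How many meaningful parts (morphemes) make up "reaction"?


Word: "reaction"
Morphemes: re- + act + -ion
Each morpheme carries meaning
= 3 morphemes


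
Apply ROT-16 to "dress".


Word: "dress"
Shift: 16
Each letter → (letter + shift) mod 26:
  'd' (3) + 16 = 19 → 't'
  'r' (17) + 16 = 7 → 'h'
  'e' (4) + 16 = 20 → 'u'
  's' (18) + 16 = 8 → 'i'
  's' (18) + 16 = 8 → 'i'
Result = "thuii"


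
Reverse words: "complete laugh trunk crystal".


Original: "complete laugh trunk crystal"
Words (1..n): complete | laugh | trunk | crystal
Reversed (n..1): crystal | trunk | laugh | complete
Result = "crystal trunk laugh complete"


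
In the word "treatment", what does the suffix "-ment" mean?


Suffix: -ment
Example: treatment = treat + -ment
Meaning = result of action


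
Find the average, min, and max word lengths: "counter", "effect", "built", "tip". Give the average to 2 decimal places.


Lengths: "counter"=7, "effect"=6, "built"=5, "tip"=3
Sum = 21, Count = 4
Average = 21/4 = 5.25
= avg=5.25, min=3, max=7


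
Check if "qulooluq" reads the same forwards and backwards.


Word: "qulooluq"
Reversed: "qulooluq"
Forward == Backward? qulooluq == qulooluq
Palindrome = Yes


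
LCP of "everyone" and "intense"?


Word 1: "everyone"
Word 2: "intense"
Comparing from start:
  Pos 0: 'e' != 'i' (stop)
LCP = "" (length 0)


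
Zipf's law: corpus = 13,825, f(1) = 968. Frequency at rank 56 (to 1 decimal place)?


Zipf's law: f(r) = f(1) / r
f(1) = 968
f(56) = 968 / 56
= 17.3 occurrences


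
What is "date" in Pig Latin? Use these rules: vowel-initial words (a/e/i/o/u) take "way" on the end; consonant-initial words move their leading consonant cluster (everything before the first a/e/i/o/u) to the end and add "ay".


Word: "date"
Starts with consonant(s) → move to end, add 'ay'
Consonant cluster: "d"
Pig Latin = "ateday"


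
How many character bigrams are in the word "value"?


Word: "value" (length 5)
Number of 2-grams = length - 2 + 1 = 5 - 2 + 1
= 4


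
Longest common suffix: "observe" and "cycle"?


Word 1: "observe"
Word 2: "cycle"
Comparing from end:
  Pos -1: 'e' == 'e'
  Pos -2: 'v' != 'l' (stop)
LCS = "e" (length 1)


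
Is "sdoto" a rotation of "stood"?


Word: "stood", Candidate: "sdoto"
Method: check if candidate is substring of word+word
"stoodstood" contains "sdoto"? No
Is rotation = No


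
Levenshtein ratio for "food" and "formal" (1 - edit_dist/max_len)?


Word 1: "food" (length 4)
Word 2: "formal" (length 6)
One optimal edit sequence:
  1. keep 'f'
  2. keep 'o'
  3. insert 'r'  (+1)
  4. insert 'm'  (+1)
  5. substitute 'o' -> 'a'  (+1)
  6. substitute 'd' -> 'l'  (+1)
Edit distance = 4
Max length = max(4, 6) = 6
Similarity = 1 - 4/6
= 0.3333


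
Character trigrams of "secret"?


Word: "secret" (length 6)
Number of trigrams = 6 - 3 + 1 = 4
  Position 0: "sec"
  Position 1: "ecr"
  Position 2: "cre"
  Position 3: "ret"
Trigrams = "sec", "ecr", "cre", "ret"


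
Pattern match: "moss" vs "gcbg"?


Pattern of "moss": [0, 1, 2, 2]
Pattern of "gcbg": [0, 1, 2, 0]
Patterns do not match
Same pattern = No


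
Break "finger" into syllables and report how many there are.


Word: "finger"
Syllable breakdown: fin | ger
Counting: 2 parts
= 2 syllables


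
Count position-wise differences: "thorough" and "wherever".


Comparing character by character (same length = 8):
  Pos 0: 't' vs 'w' !=
  Pos 1: 'h' vs 'h' =
  Pos 2: 'o' vs 'e' !=
  Pos 3: 'r' vs 'r' =
  Pos 4: 'o' vs 'e' !=
  Pos 5: 'u' vs 'v' !=
  Pos 6: 'g' vs 'e' !=
  Pos 7: 'h' vs 'r' !=
Hamming distance = 6


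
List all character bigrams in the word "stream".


Word: "stream" (length 6)
Number of bigrams = 6 - 2 + 1 = 5
  Position 0: "st"
  Position 1: "tr"
  Position 2: "re"
  Position 3: "ea"
  Position 4: "am"
Bigrams = "st", "tr", "re", "ea", "am"


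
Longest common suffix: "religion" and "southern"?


Word 1: "religion"
Word 2: "southern"
Comparing from end:
  Pos -1: 'n' == 'n'
  Pos -2: 'o' != 'r' (stop)
LCS = "n" (length 1)


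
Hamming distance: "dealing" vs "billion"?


Comparing character by character (same length = 7):
  Pos 0: 'd' vs 'b' !=
  Pos 1: 'e' vs 'i' !=
  Pos 2: 'a' vs 'l' !=
  Pos 3: 'l' vs 'l' =
  Pos 4: 'i' vs 'i' =
  Pos 5: 'n' vs 'o' !=
  Pos 6: 'g' vs 'n' !=
Hamming distance = 5


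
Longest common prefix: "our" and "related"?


Word 1: "our"
Word 2: "related"
Comparing from start:
  Pos 0: 'o' != 'r' (stop)
LCP = "" (length 0)


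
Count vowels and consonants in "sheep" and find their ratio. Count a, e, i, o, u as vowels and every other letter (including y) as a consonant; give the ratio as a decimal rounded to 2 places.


Word: "sheep"
Vowels (a,e,i,o,u): 2
Consonants: 3
Ratio = 2/3
= 0.67


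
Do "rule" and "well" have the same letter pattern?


Pattern of "rule": [0, 1, 2, 3]
Pattern of "well": [0, 1, 2, 2]
Patterns do not match
Same pattern = No


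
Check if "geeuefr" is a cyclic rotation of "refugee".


Word: "refugee", Candidate: "geeuefr"
Method: check if candidate is substring of word+word
"refugeerefugee" contains "geeuefr"? No
Is rotation = No


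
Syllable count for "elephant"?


Word: "elephant"
Syllable breakdown: el | e | phant
Counting: 3 parts
= 3 syllables


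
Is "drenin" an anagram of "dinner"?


Word 1: "dinner" → sorted: deinnr
Word 2: "drenin" → sorted: deinnr
Same letters? deinnr == deinnr
Anagram = Yes


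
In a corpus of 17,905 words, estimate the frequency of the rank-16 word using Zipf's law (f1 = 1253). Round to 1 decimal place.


Zipf's law: f(r) = f(1) / r
f(1) = 1253
f(16) = 1253 / 16
= 78.3 occurrences


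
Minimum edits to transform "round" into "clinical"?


Word 1: "round" (length 5)
Word 2: "clinical" (length 8)
One optimal edit sequence (insert/delete/substitute each cost 1):
  1. substitute 'r' -> 'c'  (+1)
  2. substitute 'o' -> 'l'  (+1)
  3. substitute 'u' -> 'i'  (+1)
  4. keep 'n'
  5. insert 'i'  (+1)
  6. insert 'c'  (+1)
  7. insert 'a'  (+1)
  8. substitute 'd' -> 'l'  (+1)
Total edit operations: 7
Edit distance = 7


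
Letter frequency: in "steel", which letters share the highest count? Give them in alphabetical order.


Word: "steel"
Letter counts:
  'e': 2
  'l': 1
  's': 1
  't': 1
Maximum count = 2
Most frequent = 'e' (2 times each)


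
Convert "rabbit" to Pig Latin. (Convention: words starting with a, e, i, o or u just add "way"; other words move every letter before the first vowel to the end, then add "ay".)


Word: "rabbit"
Starts with consonant(s) → move to end, add 'ay'
Consonant cluster: "r"
Pig Latin = "abbitray"


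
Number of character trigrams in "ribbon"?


Word: "ribbon" (length 6)
Number of 3-grams = length - 3 + 1 = 6 - 3 + 1
= 4


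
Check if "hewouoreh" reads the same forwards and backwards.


Word: "hewouoreh"
Reversed: "herouoweh"
Forward == Backward? hewouoreh != herouoweh
Palindrome = No


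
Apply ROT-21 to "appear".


Word: "appear"
Shift: 21
Each letter → (letter + shift) mod 26:
  'a' (0) + 21 = 21 → 'v'
  'p' (15) + 21 = 10 → 'k'
  'p' (15) + 21 = 10 → 'k'
  'e' (4) + 21 = 25 → 'z'
  'a' (0) + 21 = 21 → 'v'
  'r' (17) + 21 = 12 → 'm'
Result = "vkkzvm"


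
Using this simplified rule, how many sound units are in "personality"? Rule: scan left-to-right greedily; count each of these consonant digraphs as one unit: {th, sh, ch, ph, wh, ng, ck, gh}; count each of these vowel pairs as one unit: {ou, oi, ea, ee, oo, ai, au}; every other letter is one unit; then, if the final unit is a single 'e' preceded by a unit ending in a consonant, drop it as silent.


Word: "personality" (11 letters)
Left-to-right scan:
  (1) 'p' (letter)
  (2) 'e' (letter)
  (3) 'r' (letter)
  (4) 's' (letter)
  (5) 'o' (letter)
  (6) 'n' (letter)
  (7) 'a' (letter)
  (8) 'l' (letter)
  (9) 'i' (letter)
  (10) 't' (letter)
  (11) 'y' (letter)
Units from scan: 11
Sound units = 11 units


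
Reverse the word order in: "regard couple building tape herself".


Original: "regard couple building tape herself"
Words (1..n): regard | couple | building | tape | herself
Reversed (n..1): herself | tape | building | couple | regard
Result = "herself tape building couple regard"


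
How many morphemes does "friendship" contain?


Word: "friendship"
Morphemes: friend | -ship
Each morpheme carries meaning
= 2 morphemes


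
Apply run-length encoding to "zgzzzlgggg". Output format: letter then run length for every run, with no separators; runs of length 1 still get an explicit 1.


String: "zgzzzlgggg"
Scanning for consecutive runs:
  'z' x 1
  'g' x 1
  'z' x 3
  'l' x 1
  'g' x 4
RLE = "z1g1z3l1g4"


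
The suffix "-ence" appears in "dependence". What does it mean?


Suffix: -ence
Example: dependence (depend + -ence)
Meaning = state of


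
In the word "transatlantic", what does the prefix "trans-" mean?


Prefix: trans-
Example: transatlantic = trans- + atlantic
Meaning = across


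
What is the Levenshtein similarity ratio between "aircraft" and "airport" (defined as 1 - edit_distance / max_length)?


Word 1: "aircraft" (length 8)
Word 2: "airport" (length 7)
One optimal edit sequence:
  1. keep 'a'
  2. keep 'i'
  3. keep 'r'
  4. delete 'c'  (+1)
  5. substitute 'r' -> 'p'  (+1)
  6. substitute 'a' -> 'o'  (+1)
  7. substitute 'f' -> 'r'  (+1)
  8. keep 't'
Edit distance = 4
Max length = max(8, 7) = 8
Similarity = 1 - 4/8
= 0.5000


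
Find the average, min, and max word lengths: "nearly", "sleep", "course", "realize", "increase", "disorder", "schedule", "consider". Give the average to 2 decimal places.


Lengths: "nearly"=6, "sleep"=5, "course"=6, "realize"=7, "increase"=8, "disorder"=8, "schedule"=8, "consider"=8
Sum = 56, Count = 8
Average = 56/8 = 7.00
= avg=7.00, min=5, max=8


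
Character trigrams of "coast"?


Word: "coast" (length 5)
Number of trigrams = 5 - 3 + 1 = 3
  Position 0: "coa"
  Position 1: "oas"
  Position 2: "ast"
Trigrams = "coa", "oas", "ast"


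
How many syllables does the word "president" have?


Word: "president"
Syllable breakdown: pres | i | dent
Counting: 3 parts
= 3 syllables


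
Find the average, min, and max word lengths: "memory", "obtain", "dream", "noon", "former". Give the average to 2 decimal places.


Lengths: "memory"=6, "obtain"=6, "dream"=5, "noon"=4, "former"=6
Sum = 27, Count = 5
Average = 27/5 = 5.40
= avg=5.40, min=4, max=6


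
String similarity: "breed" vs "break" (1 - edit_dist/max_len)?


Word 1: "breed" (length 5)
Word 2: "break" (length 5)
One optimal edit sequence:
  1. keep 'b'
  2. keep 'r'
  3. keep 'e'
  4. substitute 'e' -> 'a'  (+1)
  5. substitute 'd' -> 'k'  (+1)
Edit distance = 2
Max length = max(5, 5) = 5
Similarity = 1 - 2/5
= 0.6000


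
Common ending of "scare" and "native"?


Word 1: "scare"
Word 2: "native"
Comparing from end:
  Pos -1: 'e' == 'e'
  Pos -2: 'r' != 'v' (stop)
LCS = "e" (length 1)


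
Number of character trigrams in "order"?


Word: "order" (length 5)
Number of 3-grams = length - 3 + 1 = 5 - 3 + 1
= 3


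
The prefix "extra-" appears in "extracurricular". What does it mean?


Prefix: extra-
As in: extracurricular -> extra- + curricular
Meaning = beyond


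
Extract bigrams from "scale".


Word: "scale" (length 5)
Number of bigrams = 5 - 2 + 1 = 4
  Position 0: "sc"
  Position 1: "ca"
  Position 2: "al"
  Position 3: "le"
Bigrams = "sc", "ca", "al", "le"


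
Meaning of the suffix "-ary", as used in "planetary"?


Suffix: -ary
As in: planetary -> planet + -ary
Meaning = relating to


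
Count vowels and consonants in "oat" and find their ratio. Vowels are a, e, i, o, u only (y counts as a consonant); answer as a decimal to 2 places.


Word: "oat"
Vowels (a,e,i,o,u): 2
Consonants: 1
Ratio = 2/1
= 2.00


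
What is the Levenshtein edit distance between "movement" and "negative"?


Word 1: "movement" (length 8)
Word 2: "negative" (length 8)
One optimal edit sequence (insert/delete/substitute each cost 1):
  1. substitute 'm' -> 'n'  (+1)
  2. substitute 'o' -> 'e'  (+1)
  3. substitute 'v' -> 'g'  (+1)
  4. substitute 'e' -> 'a'  (+1)
  5. substitute 'm' -> 't'  (+1)
  6. substitute 'e' -> 'i'  (+1)
  7. substitute 'n' -> 'v'  (+1)
  8. substitute 't' -> 'e'  (+1)
Total edit operations: 8
Edit distance = 8


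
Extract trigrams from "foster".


Word: "foster" (length 6)
Number of trigrams = 6 - 3 + 1 = 4
  Position 0: "fos"
  Position 1: "ost"
  Position 2: "ste"
  Position 3: "ter"
Trigrams = "fos", "ost", "ste", "ter"


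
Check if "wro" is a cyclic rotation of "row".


Word: "row", Candidate: "wro"
Method: check if candidate is substring of word+word
"rowrow" contains "wro"? Yes
Is rotation = Yes


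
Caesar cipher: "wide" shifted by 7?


Word: "wide"
Shift: 7
Each letter → (letter + shift) mod 26:
  'w' (22) + 7 = 3 → 'd'
  'i' (8) + 7 = 15 → 'p'
  'd' (3) + 7 = 10 → 'k'
  'e' (4) + 7 = 11 → 'l'
Result = "dpkl"


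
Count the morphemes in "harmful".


Word: "harmful"
Morphemes: harm / -ful
Each morpheme carries meaning
= 2 morphemes


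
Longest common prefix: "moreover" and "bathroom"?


Word 1: "moreover"
Word 2: "bathroom"
Comparing from start:
  Pos 0: 'm' != 'b' (stop)
LCP = "" (length 0)


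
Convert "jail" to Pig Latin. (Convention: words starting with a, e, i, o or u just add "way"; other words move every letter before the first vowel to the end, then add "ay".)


Word: "jail"
Starts with consonant(s) → move to end, add 'ay'
Consonant cluster: "j"
Pig Latin = "ailjay"


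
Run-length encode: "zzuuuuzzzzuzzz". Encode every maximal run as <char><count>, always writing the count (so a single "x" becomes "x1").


String: "zzuuuuzzzzuzzz"
Scanning for consecutive runs:
  'z' x 2
  'u' x 4
  'z' x 4
  'u' x 1
  'z' x 3
RLE = "z2u4z4u1z3"


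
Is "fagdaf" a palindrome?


Word: "fagdaf"
Reversed: "fadgaf"
Forward == Backward? fagdaf != fadgaf
Palindrome = No


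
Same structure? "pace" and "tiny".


Pattern of "pace": [0, 1, 2, 3]
Pattern of "tiny": [0, 1, 2, 3]
Patterns match
Same pattern = Yes


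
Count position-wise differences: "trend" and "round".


Comparing character by character (same length = 5):
  Pos 0: 't' vs 'r' !=
  Pos 1: 'r' vs 'o' !=
  Pos 2: 'e' vs 'u' !=
  Pos 3: 'n' vs 'n' =
  Pos 4: 'd' vs 'd' =
Hamming distance = 3


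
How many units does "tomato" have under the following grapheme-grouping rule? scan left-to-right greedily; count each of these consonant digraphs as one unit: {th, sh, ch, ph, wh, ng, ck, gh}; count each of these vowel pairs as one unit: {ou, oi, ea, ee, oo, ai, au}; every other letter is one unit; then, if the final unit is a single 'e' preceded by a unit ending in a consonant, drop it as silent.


Word: "tomato" (6 letters)
Left-to-right scan:
  1. 't' (letter)
  2. 'o' (letter)
  3. 'm' (letter)
  4. 'a' (letter)
  5. 't' (letter)
  6. 'o' (letter)
Units from scan: 6
Sound units = 6 units


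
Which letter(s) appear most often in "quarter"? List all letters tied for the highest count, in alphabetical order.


Word: "quarter"
Letter counts:
  'a': 1
  'e': 1
  'q': 1
  'r': 2
  't': 1
  'u': 1
Maximum count = 2
Most frequent = 'r' (2 times each)


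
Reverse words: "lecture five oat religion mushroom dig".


Original: "lecture five oat religion mushroom dig"
Words (1..n): lecture | five | oat | religion | mushroom | dig
Reversed (n..1): dig | mushroom | religion | oat | five | lecture
Result = "dig mushroom religion oat five lecture"


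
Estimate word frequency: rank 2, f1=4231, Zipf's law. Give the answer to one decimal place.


Zipf's law: f(r) = f(1) / r
f(1) = 4231
f(2) = 4231 / 2
= 2115.5 occurrences


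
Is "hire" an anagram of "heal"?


Word 1: "heal" → sorted: aehl
Word 2: "hire" → sorted: ehir
Same letters? aehl != ehir
Anagram = No


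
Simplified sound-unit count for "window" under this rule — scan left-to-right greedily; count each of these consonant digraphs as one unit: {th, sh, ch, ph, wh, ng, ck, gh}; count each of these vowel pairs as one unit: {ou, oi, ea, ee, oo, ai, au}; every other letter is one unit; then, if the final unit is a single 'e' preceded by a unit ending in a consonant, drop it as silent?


Word: "window" (6 letters)
Left-to-right scan:
  (1) 'w' (letter)
  (2) 'i' (letter)
  (3) 'n' (letter)
  (4) 'd' (letter)
  (5) 'o' (letter)
  (6) 'w' (letter)
Units from scan: 6
Sound units = 6 units


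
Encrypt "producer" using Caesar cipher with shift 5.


Word: "producer"
Shift: 5
Each letter → (letter + shift) mod 26:
  'p' (15) + 5 = 20 → 'u'
  'r' (17) + 5 = 22 → 'w'
  'o' (14) + 5 = 19 → 't'
  'd' (3) + 5 = 8 → 'i'
  'u' (20) + 5 = 25 → 'z'
  'c' (2) + 5 = 7 → 'h'
  'e' (4) + 5 = 9 → 'j'
  'r' (17) + 5 = 22 → 'w'
Result = "uwtizhjw"


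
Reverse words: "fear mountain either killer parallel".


Original: "fear mountain either killer parallel"
Words (1..n): fear | mountain | either | killer | parallel
Reversed (n..1): parallel | killer | either | mountain | fear
Result = "parallel killer either mountain fear"


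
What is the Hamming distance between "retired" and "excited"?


Comparing character by character (same length = 7):
  Pos 0: 'r' vs 'e' !=
  Pos 1: 'e' vs 'x' !=
  Pos 2: 't' vs 'c' !=
  Pos 3: 'i' vs 'i' =
  Pos 4: 'r' vs 't' !=
  Pos 5: 'e' vs 'e' =
  Pos 6: 'd' vs 'd' =
Hamming distance = 4


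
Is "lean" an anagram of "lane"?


Word 1: "lane" → sorted: aeln
Word 2: "lean" → sorted: aeln
Same letters? aeln == aeln
Anagram = Yes


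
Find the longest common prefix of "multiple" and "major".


Word 1: "multiple"
Word 2: "major"
Comparing from start:
  Pos 0: 'm' == 'm'
  Pos 1: 'u' != 'a' (stop)
LCP = "m" (length 1)


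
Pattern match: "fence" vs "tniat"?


Pattern of "fence": [0, 1, 2, 3, 1]
Pattern of "tniat": [0, 1, 2, 3, 0]
Patterns do not match
Same pattern = No


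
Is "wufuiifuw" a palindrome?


Word: "wufuiifuw"
Reversed: "wufiiufuw"
Forward == Backward? wufuiifuw != wufiiufuw
Palindrome = No


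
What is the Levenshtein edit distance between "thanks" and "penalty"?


Word 1: "thanks" (length 6)
Word 2: "penalty" (length 7)
One optimal edit sequence (insert/delete/substitute each cost 1):
  1. insert 'p'  (+1)
  2. substitute 't' -> 'e'  (+1)
  3. substitute 'h' -> 'n'  (+1)
  4. keep 'a'
  5. substitute 'n' -> 'l'  (+1)
  6. substitute 'k' -> 't'  (+1)
  7. substitute 's' -> 'y'  (+1)
Total edit operations: 6
Edit distance = 6


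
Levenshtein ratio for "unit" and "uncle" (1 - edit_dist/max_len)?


Word 1: "unit" (length 4)
Word 2: "uncle" (length 5)
One optimal edit sequence:
  1. keep 'u'
  2. keep 'n'
  3. insert 'c'  (+1)
  4. substitute 'i' -> 'l'  (+1)
  5. substitute 't' -> 'e'  (+1)
Edit distance = 3
Max length = max(4, 5) = 5
Similarity = 1 - 3/5
= 0.4000


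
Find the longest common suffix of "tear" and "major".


Word 1: "tear"
Word 2: "major"
Comparing from end:
  Pos -1: 'r' == 'r'
  Pos -2: 'a' != 'o' (stop)
LCS = "r" (length 1)


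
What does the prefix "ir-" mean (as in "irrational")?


Prefix: ir-
Example: irrational = ir- + rational
Meaning = not


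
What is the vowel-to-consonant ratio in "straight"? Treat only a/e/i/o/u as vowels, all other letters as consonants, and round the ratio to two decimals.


Word: "straight"
Vowels (a,e,i,o,u): 2
Consonants: 6
Ratio = 2/6
= 0.33


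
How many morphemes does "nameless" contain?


Word: "nameless"
Morphemes: name / -less
Each morpheme carries meaning
= 2 morphemes


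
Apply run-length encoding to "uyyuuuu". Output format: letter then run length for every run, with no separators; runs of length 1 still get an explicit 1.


String: "uyyuuuu"
Scanning for consecutive runs:
  'u' x 1
  'y' x 2
  'u' x 4
RLE = "u1y2u4"


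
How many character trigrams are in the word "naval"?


Word: "naval" (length 5)
Number of 3-grams = length - 3 + 1 = 5 - 3 + 1
= 3


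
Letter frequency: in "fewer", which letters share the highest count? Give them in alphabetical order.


Word: "fewer"
Letter counts:
  'e': 2
  'f': 1
  'r': 1
  'w': 1
Maximum count = 2
Most frequent = 'e' (2 times each)


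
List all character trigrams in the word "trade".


Word: "trade" (length 5)
Number of trigrams = 5 - 3 + 1 = 3
  Position 0: "tra"
  Position 1: "rad"
  Position 2: "ade"
Trigrams = "tra", "rad", "ade"


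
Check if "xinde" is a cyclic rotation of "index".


Word: "index", Candidate: "xinde"
Method: check if candidate is substring of word+word
"indexindex" contains "xinde"? Yes
Is rotation = Yes


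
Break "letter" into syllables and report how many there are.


Word: "letter"
Syllable breakdown: let / ter
Counting: 2 parts
= 2 syllables


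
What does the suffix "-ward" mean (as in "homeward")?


Suffix: -ward
As in: homeward -> home + -ward
Meaning = in the direction of


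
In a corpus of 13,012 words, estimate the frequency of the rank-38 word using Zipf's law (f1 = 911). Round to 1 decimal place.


Zipf's law: f(r) = f(1) / r
f(1) = 911
f(38) = 911 / 38
= 24.0 occurrences


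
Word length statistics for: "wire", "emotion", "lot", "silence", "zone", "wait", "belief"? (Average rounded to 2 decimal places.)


Lengths: "wire"=4, "emotion"=7, "lot"=3, "silence"=7, "zone"=4, "wait"=4, "belief"=6
Sum = 35, Count = 7
Average = 35/7 = 5.00
= avg=5.00, min=3, max=7


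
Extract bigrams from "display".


Word: "display" (length 7)
Number of bigrams = 7 - 2 + 1 = 6
  Position 0: "di"
  Position 1: "is"
  Position 2: "sp"
  Position 3: "pl"
  Position 4: "la"
  Position 5: "ay"
Bigrams = "di", "is", "sp", "pl", "la", "ay"


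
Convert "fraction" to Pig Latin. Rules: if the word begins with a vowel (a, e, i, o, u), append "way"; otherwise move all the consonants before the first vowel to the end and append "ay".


Word: "fraction"
Starts with consonant(s) → move to end, add 'ay'
Consonant cluster: "fr"
Pig Latin = "actionfray"


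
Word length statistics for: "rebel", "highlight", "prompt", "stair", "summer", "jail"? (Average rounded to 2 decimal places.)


Lengths: "rebel"=5, "highlight"=9, "prompt"=6, "stair"=5, "summer"=6, "jail"=4
Sum = 35, Count = 6
Average = 35/6 = 5.83
= avg=5.83, min=4, max=9


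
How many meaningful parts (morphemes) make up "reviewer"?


Word: "reviewer"
Morphemes: re- | view | -er
Each morpheme carries meaning
= 3 morphemes


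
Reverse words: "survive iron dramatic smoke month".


Original: "survive iron dramatic smoke month"
Words (1..n): survive | iron | dramatic | smoke | month
Reversed (n..1): month | smoke | dramatic | iron | survive
Result = "month smoke dramatic iron survive"


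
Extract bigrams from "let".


Word: "let" (length 3)
Number of bigrams = 3 - 2 + 1 = 2
  Position 0: "le"
  Position 1: "et"
Bigrams = "le", "et"


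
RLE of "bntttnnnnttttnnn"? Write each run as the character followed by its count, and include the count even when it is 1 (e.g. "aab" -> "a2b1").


String: "bntttnnnnttttnnn"
Scanning for consecutive runs:
  'b' x 1
  'n' x 1
  't' x 3
  'n' x 4
  't' x 4
  'n' x 3
RLE = "b1n1t3n4t4n3"


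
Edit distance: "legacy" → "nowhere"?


Word 1: "legacy" (length 6)
Word 2: "nowhere" (length 7)
One optimal edit sequence (insert/delete/substitute each cost 1):
  1. insert 'n'  (+1)
  2. substitute 'l' -> 'o'  (+1)
  3. substitute 'e' -> 'w'  (+1)
  4. substitute 'g' -> 'h'  (+1)
  5. substitute 'a' -> 'e'  (+1)
  6. substitute 'c' -> 'r'  (+1)
  7. substitute 'y' -> 'e'  (+1)
Total edit operations: 7
Edit distance = 7


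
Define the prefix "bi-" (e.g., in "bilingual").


Prefix: bi-
Example: bilingual (bi- + lingual)
Meaning = two


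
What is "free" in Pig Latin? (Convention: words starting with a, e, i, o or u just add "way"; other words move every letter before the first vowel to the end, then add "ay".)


Word: "free"
Starts with consonant(s) → move to end, add 'ay'
Consonant cluster: "fr"
Pig Latin = "eefray"


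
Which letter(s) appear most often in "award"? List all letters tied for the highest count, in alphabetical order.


Word: "award"
Letter counts:
  'a': 2
  'd': 1
  'r': 1
  'w': 1
Maximum count = 2
Most frequent = 'a' (2 times each)


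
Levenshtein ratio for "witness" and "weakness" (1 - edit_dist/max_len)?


Word 1: "witness" (length 7)
Word 2: "weakness" (length 8)
One optimal edit sequence:
  1. keep 'w'
  2. insert 'e'  (+1)
  3. substitute 'i' -> 'a'  (+1)
  4. substitute 't' -> 'k'  (+1)
  5. keep 'n'
  6. keep 'e'
  7. keep 's'
  8. keep 's'
Edit distance = 3
Max length = max(7, 8) = 8
Similarity = 1 - 3/8
= 0.6250


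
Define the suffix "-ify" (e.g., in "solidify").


Suffix: -ify
Example: solidify (solid + -ify)
Meaning = to make


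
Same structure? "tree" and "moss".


Pattern of "tree": [0, 1, 2, 2]
Pattern of "moss": [0, 1, 2, 2]
Patterns match
Same pattern = Yes


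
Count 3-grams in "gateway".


Word: "gateway" (length 7)
Number of 3-grams = length - 3 + 1 = 7 - 3 + 1
= 5


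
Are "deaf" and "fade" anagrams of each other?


Word 1: "deaf" → sorted: adef
Word 2: "fade" → sorted: adef
Same letters? adef == adef
Anagram = Yes


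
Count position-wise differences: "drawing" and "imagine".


Comparing character by character (same length = 7):
  Pos 0: 'd' vs 'i' !=
  Pos 1: 'r' vs 'm' !=
  Pos 2: 'a' vs 'a' =
  Pos 3: 'w' vs 'g' !=
  Pos 4: 'i' vs 'i' =
  Pos 5: 'n' vs 'n' =
  Pos 6: 'g' vs 'e' !=
Hamming distance = 4


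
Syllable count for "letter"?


Word: "letter"
Syllable breakdown: let · ter
Counting: 2 parts
= 2 syllables


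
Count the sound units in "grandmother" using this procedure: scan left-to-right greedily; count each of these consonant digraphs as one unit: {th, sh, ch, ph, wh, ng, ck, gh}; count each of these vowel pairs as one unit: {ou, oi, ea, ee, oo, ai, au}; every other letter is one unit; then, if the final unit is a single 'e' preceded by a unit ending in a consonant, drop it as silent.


Word: "grandmother" (11 letters)
Left-to-right scan:
  [1] 'g' (letter)
  [2] 'r' (letter)
  [3] 'a' (letter)
  [4] 'n' (letter)
  [5] 'd' (letter)
  [6] 'm' (letter)
  [7] 'o' (letter)
  [8] 'th' (digraph)
  [9] 'e' (letter)
  [10] 'r' (letter)
Units from scan: 10
Sound units = 10 units


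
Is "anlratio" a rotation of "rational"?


Word: "rational", Candidate: "anlratio"
Method: check if candidate is substring of word+word
"rationalrational" contains "anlratio"? No
Is rotation = No


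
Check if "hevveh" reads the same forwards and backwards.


Word: "hevveh"
Reversed: "hevveh"
Forward == Backward? hevveh == hevveh
Palindrome = Yes


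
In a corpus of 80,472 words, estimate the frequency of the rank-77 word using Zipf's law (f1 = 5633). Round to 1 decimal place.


Zipf's law: f(r) = f(1) / r
f(1) = 5633
f(77) = 5633 / 77
= 73.2 occurrences


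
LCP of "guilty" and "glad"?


Word 1: "guilty"
Word 2: "glad"
Comparing from start:
  Pos 0: 'g' == 'g'
  Pos 1: 'u' != 'l' (stop)
LCP = "g" (length 1)


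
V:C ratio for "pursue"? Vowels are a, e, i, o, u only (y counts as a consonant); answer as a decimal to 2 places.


Word: "pursue"
Vowels (a,e,i,o,u): 3
Consonants: 3
Ratio = 3/3
= 1.00


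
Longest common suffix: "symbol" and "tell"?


Word 1: "symbol"
Word 2: "tell"
Comparing from end:
  Pos -1: 'l' == 'l'
  Pos -2: 'o' != 'l' (stop)
LCS = "l" (length 1)


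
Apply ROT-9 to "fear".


Word: "fear"
Shift: 9
Each letter → (letter + shift) mod 26:
  'f' (5) + 9 = 14 → 'o'
  'e' (4) + 9 = 13 → 'n'
  'a' (0) + 9 = 9 → 'j'
  'r' (17) + 9 = 0 → 'a'
Result = "onja"


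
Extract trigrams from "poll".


Word: "poll" (length 4)
Number of trigrams = 4 - 3 + 1 = 2
  Position 0: "pol"
  Position 1: "oll"
Trigrams = "pol", "oll"


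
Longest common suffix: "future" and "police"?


Word 1: "future"
Word 2: "police"
Comparing from end:
  Pos -1: 'e' == 'e'
  Pos -2: 'r' != 'c' (stop)
LCS = "e" (length 1)


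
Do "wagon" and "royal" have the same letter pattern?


Pattern of "wagon": [0, 1, 2, 3, 4]
Pattern of "royal": [0, 1, 2, 3, 4]
Patterns match
Same pattern = Yes


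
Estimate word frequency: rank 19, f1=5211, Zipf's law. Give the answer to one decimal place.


Zipf's law: f(r) = f(1) / r
f(1) = 5211
f(19) = 5211 / 19
= 274.3 occurrences


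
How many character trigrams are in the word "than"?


Word: "than" (length 4)
Number of 3-grams = length - 3 + 1 = 4 - 3 + 1
= 2


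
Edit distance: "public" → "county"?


Word 1: "public" (length 6)
Word 2: "county" (length 6)
One optimal edit sequence (insert/delete/substitute each cost 1):
  1. substitute 'p' -> 'c'  (+1)
  2. substitute 'u' -> 'o'  (+1)
  3. substitute 'b' -> 'u'  (+1)
  4. substitute 'l' -> 'n'  (+1)
  5. substitute 'i' -> 't'  (+1)
  6. substitute 'c' -> 'y'  (+1)
Total edit operations: 6
Edit distance = 6


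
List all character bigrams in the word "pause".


Word: "pause" (length 5)
Number of bigrams = 5 - 2 + 1 = 4
  Position 0: "pa"
  Position 1: "au"
  Position 2: "us"
  Position 3: "se"
Bigrams = "pa", "au", "us", "se"


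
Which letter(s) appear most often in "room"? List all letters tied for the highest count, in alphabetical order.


Word: "room"
Letter counts:
  'm': 1
  'o': 2
  'r': 1
Maximum count = 2
Most frequent = 'o' (2 times each)


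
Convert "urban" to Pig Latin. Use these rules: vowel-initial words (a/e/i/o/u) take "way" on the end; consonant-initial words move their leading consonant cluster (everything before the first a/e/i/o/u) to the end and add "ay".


Word: "urban"
Starts with vowel → add 'way'
Pig Latin = "urbanway"


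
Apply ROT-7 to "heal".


Word: "heal"
Shift: 7
Each letter → (letter + shift) mod 26:
  'h' (7) + 7 = 14 → 'o'
  'e' (4) + 7 = 11 → 'l'
  'a' (0) + 7 = 7 → 'h'
  'l' (11) + 7 = 18 → 's'
Result = "olhs"


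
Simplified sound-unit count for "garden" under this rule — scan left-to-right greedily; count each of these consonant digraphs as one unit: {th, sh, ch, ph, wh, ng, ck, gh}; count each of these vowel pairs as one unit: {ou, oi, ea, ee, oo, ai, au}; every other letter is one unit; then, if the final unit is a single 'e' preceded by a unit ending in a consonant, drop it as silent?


Word: "garden" (6 letters)
Left-to-right scan:
  [1] 'g' (letter)
  [2] 'a' (letter)
  [3] 'r' (letter)
  [4] 'd' (letter)
  [5] 'e' (letter)
  [6] 'n' (letter)
Units from scan: 6
Sound units = 6 units


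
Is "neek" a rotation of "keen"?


Word: "keen", Candidate: "neek"
Method: check if candidate is substring of word+word
"keenkeen" contains "neek"? No
Is rotation = No


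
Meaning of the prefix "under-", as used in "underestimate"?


Prefix: under-
Example: underestimate (under- + estimate)
Meaning = insufficient


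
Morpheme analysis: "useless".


Word: "useless"
Morphemes: use | -less
Each morpheme carries meaning
= 2 morphemes


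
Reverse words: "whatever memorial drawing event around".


Original: "whatever memorial drawing event around"
Words (1..n): whatever | memorial | drawing | event | around
Reversed (n..1): around | event | drawing | memorial | whatever
Result = "around event drawing memorial whatever"


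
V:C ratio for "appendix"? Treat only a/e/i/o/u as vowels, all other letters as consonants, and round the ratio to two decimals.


Word: "appendix"
Vowels (a,e,i,o,u): 3
Consonants: 5
Ratio = 3/5
= 0.60


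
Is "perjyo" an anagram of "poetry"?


Word 1: "poetry" → sorted: eoprty
Word 2: "perjyo" → sorted: ejopry
Same letters? eoprty != ejopry
Anagram = No


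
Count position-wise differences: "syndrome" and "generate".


Comparing character by character (same length = 8):
  Pos 0: 's' vs 'g' !=
  Pos 1: 'y' vs 'e' !=
  Pos 2: 'n' vs 'n' =
  Pos 3: 'd' vs 'e' !=
  Pos 4: 'r' vs 'r' =
  Pos 5: 'o' vs 'a' !=
  Pos 6: 'm' vs 't' !=
  Pos 7: 'e' vs 'e' =
Hamming distance = 5


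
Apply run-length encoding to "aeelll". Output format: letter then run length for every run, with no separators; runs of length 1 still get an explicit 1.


String: "aeelll"
Scanning for consecutive runs:
  'a' x 1
  'e' x 2
  'l' x 3
RLE = "a1e2l3"


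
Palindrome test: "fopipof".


Word: "fopipof"
Reversed: "fopipof"
Forward == Backward? fopipof == fopipof
Palindrome = Yes


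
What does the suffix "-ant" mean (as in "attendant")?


Suffix: -ant
Example: attendant (attend + -ant)
Meaning = one who / that which


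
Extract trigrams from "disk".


Word: "disk" (length 4)
Number of trigrams = 4 - 3 + 1 = 2
  Position 0: "dis"
  Position 1: "isk"
Trigrams = "dis", "isk"


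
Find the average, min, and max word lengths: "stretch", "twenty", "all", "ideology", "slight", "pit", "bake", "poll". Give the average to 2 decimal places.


Lengths: "stretch"=7, "twenty"=6, "all"=3, "ideology"=8, "slight"=6, "pit"=3, "bake"=4, "poll"=4
Sum = 41, Count = 8
Average = 41/8 = 5.13
= avg=5.13, min=3, max=8


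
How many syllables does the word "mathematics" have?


Word: "mathematics"
Syllable breakdown: math · e · mat · ics
Counting: 4 parts
= 4 syllables


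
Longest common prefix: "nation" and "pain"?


Word 1: "nation"
Word 2: "pain"
Comparing from start:
  Pos 0: 'n' != 'p' (stop)
LCP = "" (length 0)


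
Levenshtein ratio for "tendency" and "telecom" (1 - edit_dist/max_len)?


Word 1: "tendency" (length 8)
Word 2: "telecom" (length 7)
One optimal edit sequence:
  1. keep 't'
  2. keep 'e'
  3. delete 'n'  (+1)
  4. substitute 'd' -> 'l'  (+1)
  5. keep 'e'
  6. substitute 'n' -> 'c'  (+1)
  7. substitute 'c' -> 'o'  (+1)
  8. substitute 'y' -> 'm'  (+1)
Edit distance = 5
Max length = max(8, 7) = 8
Similarity = 1 - 5/8
= 0.3750


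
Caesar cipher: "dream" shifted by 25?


Word: "dream"
Shift: 25
Each letter → (letter + shift) mod 26:
  'd' (3) + 25 = 2 → 'c'
  'r' (17) + 25 = 16 → 'q'
  'e' (4) + 25 = 3 → 'd'
  'a' (0) + 25 = 25 → 'z'
  'm' (12) + 25 = 11 → 'l'
Result = "cqdzl"


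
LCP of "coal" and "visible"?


Word 1: "coal"
Word 2: "visible"
Comparing from start:
  Pos 0: 'c' != 'v' (stop)
LCP = "" (length 0)


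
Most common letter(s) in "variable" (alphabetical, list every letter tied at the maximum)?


Word: "variable"
Letter counts:
  'a': 2
  'b': 1
  'e': 1
  'i': 1
  'l': 1
  'r': 1
  'v': 1
Maximum count = 2
Most frequent = 'a' (2 times each)


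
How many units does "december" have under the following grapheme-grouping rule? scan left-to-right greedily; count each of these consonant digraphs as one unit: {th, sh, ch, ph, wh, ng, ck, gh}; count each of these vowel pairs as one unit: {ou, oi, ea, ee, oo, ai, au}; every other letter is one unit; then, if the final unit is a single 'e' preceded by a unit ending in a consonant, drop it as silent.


Word: "december" (8 letters)
Left-to-right scan:
  [1] 'd' (letter)
  [2] 'e' (letter)
  [3] 'c' (letter)
  [4] 'e' (letter)
  [5] 'm' (letter)
  [6] 'b' (letter)
  [7] 'e' (letter)
  [8] 'r' (letter)
Units from scan: 8
Sound units = 8 units
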